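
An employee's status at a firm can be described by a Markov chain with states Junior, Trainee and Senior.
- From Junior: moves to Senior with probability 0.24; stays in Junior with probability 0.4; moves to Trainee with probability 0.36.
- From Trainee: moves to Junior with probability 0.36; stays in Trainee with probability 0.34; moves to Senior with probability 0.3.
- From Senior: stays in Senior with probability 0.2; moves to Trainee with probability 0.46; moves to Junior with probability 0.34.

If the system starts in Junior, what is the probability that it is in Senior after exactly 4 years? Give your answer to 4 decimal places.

Propagate the distribution vector 4 years from Junior.
After 0 years: (1.0000, 0.0000, 0.0000)
After 1 year: (0.4000, 0.3600, 0.2400)
After 2 years: (0.3712, 0.3768, 0.2520)
After 3 years: (0.3698, 0.3777, 0.2525)
After 4 years: (0.3697, 0.3777, 0.2526)
P(in Senior after 4 years) = 0.2526

0.2526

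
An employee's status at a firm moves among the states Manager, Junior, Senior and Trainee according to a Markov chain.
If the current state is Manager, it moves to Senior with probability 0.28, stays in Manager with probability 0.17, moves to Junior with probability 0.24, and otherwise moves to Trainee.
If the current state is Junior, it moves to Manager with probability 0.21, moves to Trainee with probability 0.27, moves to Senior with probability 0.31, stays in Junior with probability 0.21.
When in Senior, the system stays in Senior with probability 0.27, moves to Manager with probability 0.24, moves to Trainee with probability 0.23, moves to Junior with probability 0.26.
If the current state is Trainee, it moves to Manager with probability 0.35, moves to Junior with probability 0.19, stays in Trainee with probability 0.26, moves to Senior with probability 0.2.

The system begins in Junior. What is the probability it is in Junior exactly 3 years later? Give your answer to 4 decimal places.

0.2253

Propagate the distribution vector 3 years from Junior.
After 0 years: (0.0000, 1.0000, 0.0000, 0.0000)
After 1 year: (0.2100, 0.2100, 0.3100, 0.2700)
After 2 years: (0.2487, 0.2264, 0.2616, 0.2633)
After 3 years: (0.2448, 0.2253, 0.2631, 0.2669)
P(in Junior after 3 years) = 0.2253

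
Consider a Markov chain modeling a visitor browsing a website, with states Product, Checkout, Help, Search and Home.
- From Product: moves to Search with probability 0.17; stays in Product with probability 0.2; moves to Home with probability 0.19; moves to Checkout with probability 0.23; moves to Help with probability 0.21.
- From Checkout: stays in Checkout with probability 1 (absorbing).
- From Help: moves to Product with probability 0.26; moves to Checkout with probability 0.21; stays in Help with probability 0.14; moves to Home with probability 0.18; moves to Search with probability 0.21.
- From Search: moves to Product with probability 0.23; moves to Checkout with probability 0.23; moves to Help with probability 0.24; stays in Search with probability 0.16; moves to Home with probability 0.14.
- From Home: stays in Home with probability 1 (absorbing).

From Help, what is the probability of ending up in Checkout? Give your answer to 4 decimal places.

Let h(s) be the probability of absorption at Checkout starting from transient state s. Then h(Checkout) = 1 and h(Home) = 0. By first-step analysis:
h(Product) = 0.2·h(Product) + 0.23·1 + 0.21·h(Help) + 0.17·h(Search) + 0.19·0
h(Help) = 0.26·h(Product) + 0.21·1 + 0.14·h(Help) + 0.21·h(Search) + 0.18·0
h(Search) = 0.23·h(Product) + 0.23·1 + 0.24·h(Help) + 0.16·h(Search) + 0.14·0
Solving: h(Product) = 0.5578, h(Help) = 0.5557, h(Search) = 0.5853.
Starting from Help, the probability is 0.5557.

0.5557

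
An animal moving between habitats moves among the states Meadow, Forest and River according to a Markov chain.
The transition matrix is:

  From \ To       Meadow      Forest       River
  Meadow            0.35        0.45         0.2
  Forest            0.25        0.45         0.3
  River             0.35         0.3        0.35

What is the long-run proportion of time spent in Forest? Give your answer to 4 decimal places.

Let the stationary distribution be π with π = πP and π_1 + π_2 + π_3 = 1.
π_1 = 0.35·π_1 + 0.25·π_2 + 0.35·π_3
π_2 = 0.45·π_1 + 0.45·π_2 + 0.3·π_3
Solving with the normalization constraint gives π = (0.3092, 0.4075, 0.2832).
So the stationary probability of Forest is 0.4075.

0.4075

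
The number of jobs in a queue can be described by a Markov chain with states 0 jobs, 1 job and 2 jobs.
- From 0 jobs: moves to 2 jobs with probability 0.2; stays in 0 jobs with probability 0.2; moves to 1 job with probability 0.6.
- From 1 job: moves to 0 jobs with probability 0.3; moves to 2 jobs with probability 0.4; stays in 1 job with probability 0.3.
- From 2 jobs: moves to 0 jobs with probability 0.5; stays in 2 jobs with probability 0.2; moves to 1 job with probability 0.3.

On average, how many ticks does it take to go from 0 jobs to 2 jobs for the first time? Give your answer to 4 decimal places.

Let t(s) be the expected number of ticks to first reach 2 jobs from state s, with t(2 jobs) = 0. Conditioning on the first tick:
t(0 jobs) = 1 + 0.2·t(0 jobs) + 0.6·t(1 job)
t(1 job) = 1 + 0.3·t(0 jobs) + 0.3·t(1 job)
Solving: t(0 jobs) = 3.4211, t(1 job) = 2.8947.
Expected ticks from 0 jobs to 2 jobs: 3.4211.

3.4211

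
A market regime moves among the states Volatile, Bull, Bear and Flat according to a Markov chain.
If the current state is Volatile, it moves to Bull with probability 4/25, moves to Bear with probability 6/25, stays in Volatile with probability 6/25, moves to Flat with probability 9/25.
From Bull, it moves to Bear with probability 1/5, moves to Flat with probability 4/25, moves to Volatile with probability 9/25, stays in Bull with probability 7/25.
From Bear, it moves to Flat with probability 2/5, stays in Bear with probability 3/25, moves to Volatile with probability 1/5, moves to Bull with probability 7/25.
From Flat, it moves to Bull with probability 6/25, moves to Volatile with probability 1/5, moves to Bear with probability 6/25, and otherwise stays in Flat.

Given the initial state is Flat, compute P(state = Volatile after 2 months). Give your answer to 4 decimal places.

0.2464

Propagate the distribution vector 2 months from Flat.
After 0 months: (0.0000, 0.0000, 0.0000, 1.0000)
After 1 month: (0.2000, 0.2400, 0.2400, 0.3200)
After 2 months: (0.2464, 0.2432, 0.2016, 0.3088)
P(in Volatile after 2 months) = 0.2464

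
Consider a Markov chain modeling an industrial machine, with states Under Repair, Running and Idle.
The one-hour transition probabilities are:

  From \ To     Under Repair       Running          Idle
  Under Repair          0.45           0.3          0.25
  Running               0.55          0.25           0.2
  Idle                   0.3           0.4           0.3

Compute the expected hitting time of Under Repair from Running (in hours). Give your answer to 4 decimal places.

Let t(s) be the expected number of hours to first reach Under Repair from state s, with t(Under Repair) = 0. Conditioning on the first hour:
t(Running) = 1 + 0.25·t(Running) + 0.2·t(Idle)
t(Idle) = 1 + 0.4·t(Running) + 0.3·t(Idle)
Solving: t(Running) = 2.0225, t(Idle) = 2.5843.
Expected hours from Running to Under Repair: 2.0225.

2.0225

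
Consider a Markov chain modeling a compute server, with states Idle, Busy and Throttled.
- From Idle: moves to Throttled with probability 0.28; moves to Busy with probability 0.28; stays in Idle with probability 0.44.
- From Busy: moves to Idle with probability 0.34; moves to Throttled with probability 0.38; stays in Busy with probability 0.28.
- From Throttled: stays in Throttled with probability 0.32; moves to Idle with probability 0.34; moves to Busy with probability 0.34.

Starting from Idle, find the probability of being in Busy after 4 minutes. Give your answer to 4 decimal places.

Propagate the distribution vector 4 minutes from Idle.
After 0 minutes: (1.0000, 0.0000, 0.0000)
After 1 minute: (0.4400, 0.2800, 0.2800)
After 2 minutes: (0.3840, 0.2968, 0.3192)
After 3 minutes: (0.3784, 0.2992, 0.3224)
After 4 minutes: (0.3778, 0.2993, 0.3228)
P(in Busy after 4 minutes) = 0.2993

0.2993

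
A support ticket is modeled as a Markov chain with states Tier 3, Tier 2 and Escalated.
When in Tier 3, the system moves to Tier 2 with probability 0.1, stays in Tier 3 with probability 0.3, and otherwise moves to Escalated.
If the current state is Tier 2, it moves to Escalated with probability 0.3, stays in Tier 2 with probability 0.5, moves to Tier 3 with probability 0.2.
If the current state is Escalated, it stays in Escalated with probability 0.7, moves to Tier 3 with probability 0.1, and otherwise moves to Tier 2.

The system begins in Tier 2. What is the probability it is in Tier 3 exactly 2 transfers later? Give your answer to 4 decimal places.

Sum over the intermediate state after 1 transfer:
P = P(Tier 2→Tier 3)·P(Tier 3→Tier 3) + P(Tier 2→Tier 2)·P(Tier 2→Tier 3) + P(Tier 2→Escalated)·P(Escalated→Tier 3)
  = 0.2×0.3 + 0.5×0.2 + 0.3×0.1
  = 0.0600 + 0.1000 + 0.0300 = 0.1900

0.1900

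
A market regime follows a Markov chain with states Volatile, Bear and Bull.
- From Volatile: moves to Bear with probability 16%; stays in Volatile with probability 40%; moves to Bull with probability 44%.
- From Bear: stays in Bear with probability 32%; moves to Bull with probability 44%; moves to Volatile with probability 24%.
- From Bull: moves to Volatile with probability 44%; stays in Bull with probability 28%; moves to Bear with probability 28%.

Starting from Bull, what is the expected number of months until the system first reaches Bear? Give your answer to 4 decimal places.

Let t(s) be the expected number of months to first reach Bear from state s, with t(Bear) = 0. Conditioning on the first month:
t(Volatile) = 1 + 0.4·t(Volatile) + 0.44·t(Bull)
t(Bull) = 1 + 0.44·t(Volatile) + 0.28·t(Bull)
Solving: t(Volatile) = 4.8658, t(Bull) = 4.3624.
Expected months from Bull to Bear: 4.3624.

4.3624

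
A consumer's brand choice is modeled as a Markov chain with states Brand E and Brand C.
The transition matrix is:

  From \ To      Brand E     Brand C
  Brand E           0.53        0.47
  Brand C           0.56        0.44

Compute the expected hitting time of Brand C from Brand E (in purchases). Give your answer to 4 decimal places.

Let t(s) be the expected number of purchases to first reach Brand C from state s, with t(Brand C) = 0. Conditioning on the first purchase:
t(Brand E) = 1 + 0.53·t(Brand E)
Solving: t(Brand E) = 2.1277.
Expected purchases from Brand E to Brand C: 2.1277.

2.1277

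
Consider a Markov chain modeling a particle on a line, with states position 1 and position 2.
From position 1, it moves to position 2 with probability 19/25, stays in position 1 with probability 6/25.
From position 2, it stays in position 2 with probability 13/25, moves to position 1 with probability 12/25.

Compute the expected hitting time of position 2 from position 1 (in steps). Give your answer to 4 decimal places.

1.3158

Let t(s) be the expected number of steps to first reach position 2 from state s, with t(position 2) = 0. Conditioning on the first step:
t(position 1) = 1 + 0.24·t(position 1)
Solving: t(position 1) = 1.3158.
Expected steps from position 1 to position 2: 1.3158.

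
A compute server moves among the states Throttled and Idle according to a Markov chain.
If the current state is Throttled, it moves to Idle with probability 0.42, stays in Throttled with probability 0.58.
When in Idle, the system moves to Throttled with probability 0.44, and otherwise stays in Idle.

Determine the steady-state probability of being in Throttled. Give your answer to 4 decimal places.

Let the stationary distribution be π with π = πP and π_1 + π_2 = 1.
π_1 = 0.58·π_1 + 0.44·π_2
Solving with the normalization constraint gives π = (0.5116, 0.4884).
So the stationary probability of Throttled is 0.5116.

0.5116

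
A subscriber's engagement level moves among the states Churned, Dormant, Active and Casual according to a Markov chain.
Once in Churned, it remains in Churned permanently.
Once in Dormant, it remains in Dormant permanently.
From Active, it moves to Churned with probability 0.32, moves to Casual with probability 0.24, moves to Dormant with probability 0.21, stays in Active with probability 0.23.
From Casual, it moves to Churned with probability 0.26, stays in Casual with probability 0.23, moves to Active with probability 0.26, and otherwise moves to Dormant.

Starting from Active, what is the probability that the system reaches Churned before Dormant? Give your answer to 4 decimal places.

Let h(s) be the probability of absorption at Churned starting from transient state s. Then h(Churned) = 1 and h(Dormant) = 0. By first-step analysis:
h(Active) = 0.32·1 + 0.21·0 + 0.23·h(Active) + 0.24·h(Casual)
h(Casual) = 0.26·1 + 0.25·0 + 0.26·h(Active) + 0.23·h(Casual)
Solving: h(Active) = 0.5821, h(Casual) = 0.5342.
Starting from Active, the probability is 0.5821.

0.5821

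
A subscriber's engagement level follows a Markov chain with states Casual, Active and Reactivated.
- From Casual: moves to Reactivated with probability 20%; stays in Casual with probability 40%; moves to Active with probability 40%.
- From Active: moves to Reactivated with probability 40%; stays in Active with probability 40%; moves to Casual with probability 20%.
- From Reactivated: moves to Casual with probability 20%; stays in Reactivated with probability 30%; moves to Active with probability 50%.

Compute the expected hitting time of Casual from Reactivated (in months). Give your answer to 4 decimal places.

5.0000

Let t(s) be the expected number of months to first reach Casual from state s, with t(Casual) = 0. Conditioning on the first month:
t(Active) = 1 + 0.4·t(Active) + 0.4·t(Reactivated)
t(Reactivated) = 1 + 0.5·t(Active) + 0.3·t(Reactivated)
Solving: t(Active) = 5.0000, t(Reactivated) = 5.0000.
Expected months from Reactivated to Casual: 5.0000.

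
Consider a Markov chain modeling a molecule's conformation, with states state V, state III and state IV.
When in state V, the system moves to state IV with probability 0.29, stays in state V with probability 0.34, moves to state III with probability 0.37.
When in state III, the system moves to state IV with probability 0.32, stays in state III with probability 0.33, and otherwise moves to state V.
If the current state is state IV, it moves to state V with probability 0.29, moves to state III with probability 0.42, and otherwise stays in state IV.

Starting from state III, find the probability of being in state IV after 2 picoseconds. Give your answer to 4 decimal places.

Sum over the intermediate state after 1 picosecond:
P = P(state III→state V)·P(state V→state IV) + P(state III→state III)·P(state III→state IV) + P(state III→state IV)·P(state IV→state IV)
  = 0.35×0.29 + 0.33×0.32 + 0.32×0.29
  = 0.1015 + 0.1056 + 0.0928 = 0.2999

0.2999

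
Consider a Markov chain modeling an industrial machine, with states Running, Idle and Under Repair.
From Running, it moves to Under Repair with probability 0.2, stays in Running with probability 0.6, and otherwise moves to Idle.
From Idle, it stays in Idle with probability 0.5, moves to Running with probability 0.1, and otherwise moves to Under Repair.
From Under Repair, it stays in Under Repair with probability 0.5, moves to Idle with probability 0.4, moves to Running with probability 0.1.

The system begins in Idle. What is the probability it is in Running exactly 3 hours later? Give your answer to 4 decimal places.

0.1750

Propagate the distribution vector 3 hours from Idle.
After 0 hours: (0.0000, 1.0000, 0.0000)
After 1 hour: (0.1000, 0.5000, 0.4000)
After 2 hours: (0.1500, 0.4300, 0.4200)
After 3 hours: (0.1750, 0.4130, 0.4120)
P(in Running after 3 hours) = 0.1750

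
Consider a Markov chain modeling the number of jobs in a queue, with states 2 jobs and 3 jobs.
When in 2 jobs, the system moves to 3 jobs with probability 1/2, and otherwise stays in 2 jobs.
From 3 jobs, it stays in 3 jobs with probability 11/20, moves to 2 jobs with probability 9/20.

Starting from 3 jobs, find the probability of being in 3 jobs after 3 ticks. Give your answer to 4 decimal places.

Propagate the distribution vector 3 ticks from 3 jobs.
After 0 ticks: (0.0000, 1.0000)
After 1 tick: (0.4500, 0.5500)
After 2 ticks: (0.4725, 0.5275)
After 3 ticks: (0.4736, 0.5264)
P(in 3 jobs after 3 ticks) = 0.5264

0.5264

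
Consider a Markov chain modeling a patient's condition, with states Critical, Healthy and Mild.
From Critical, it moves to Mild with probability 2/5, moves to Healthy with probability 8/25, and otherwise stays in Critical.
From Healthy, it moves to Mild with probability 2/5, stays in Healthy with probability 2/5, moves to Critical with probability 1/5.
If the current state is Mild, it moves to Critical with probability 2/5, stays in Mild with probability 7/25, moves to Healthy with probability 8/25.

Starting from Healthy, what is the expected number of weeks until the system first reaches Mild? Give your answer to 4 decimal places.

Let t(s) be the expected number of weeks to first reach Mild from state s, with t(Mild) = 0. Conditioning on the first week:
t(Critical) = 1 + 0.28·t(Critical) + 0.32·t(Healthy)
t(Healthy) = 1 + 0.2·t(Critical) + 0.4·t(Healthy)
Solving: t(Critical) = 2.5000, t(Healthy) = 2.5000.
Expected weeks from Healthy to Mild: 2.5000.

2.5000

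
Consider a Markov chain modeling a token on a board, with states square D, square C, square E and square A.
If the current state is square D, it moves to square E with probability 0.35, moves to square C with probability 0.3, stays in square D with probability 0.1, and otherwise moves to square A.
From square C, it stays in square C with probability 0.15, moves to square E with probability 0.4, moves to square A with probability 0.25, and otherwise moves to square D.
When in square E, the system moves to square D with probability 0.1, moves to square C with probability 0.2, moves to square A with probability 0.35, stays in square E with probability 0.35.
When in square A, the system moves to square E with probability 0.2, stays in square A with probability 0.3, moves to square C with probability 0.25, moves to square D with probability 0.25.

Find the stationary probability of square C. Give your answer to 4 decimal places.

Let the stationary distribution be π with π = πP and π_1 + π_2 + π_3 + π_4 = 1.
π_1 = 0.1·π_1 + 0.2·π_2 + 0.1·π_3 + 0.25·π_4
π_2 = 0.3·π_1 + 0.15·π_2 + 0.2·π_3 + 0.25·π_4
π_3 = 0.35·π_1 + 0.4·π_2 + 0.35·π_3 + 0.2·π_4
Solving with the normalization constraint gives π = (0.1665, 0.2205, 0.3166, 0.2965).
So the stationary probability of square C is 0.2205.

0.2205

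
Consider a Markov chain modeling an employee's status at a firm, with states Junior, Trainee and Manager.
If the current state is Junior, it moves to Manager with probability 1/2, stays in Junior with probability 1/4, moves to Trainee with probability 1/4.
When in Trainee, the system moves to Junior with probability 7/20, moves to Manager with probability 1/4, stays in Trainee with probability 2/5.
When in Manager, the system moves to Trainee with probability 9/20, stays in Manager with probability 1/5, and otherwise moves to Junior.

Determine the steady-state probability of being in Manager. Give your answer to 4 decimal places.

0.3139

Let the stationary distribution be π with π = πP and π_1 + π_2 + π_3 = 1.
π_1 = 0.25·π_1 + 0.35·π_2 + 0.35·π_3
π_2 = 0.25·π_1 + 0.4·π_2 + 0.45·π_3
Solving with the normalization constraint gives π = (0.3182, 0.3680, 0.3139).
So the stationary probability of Manager is 0.3139.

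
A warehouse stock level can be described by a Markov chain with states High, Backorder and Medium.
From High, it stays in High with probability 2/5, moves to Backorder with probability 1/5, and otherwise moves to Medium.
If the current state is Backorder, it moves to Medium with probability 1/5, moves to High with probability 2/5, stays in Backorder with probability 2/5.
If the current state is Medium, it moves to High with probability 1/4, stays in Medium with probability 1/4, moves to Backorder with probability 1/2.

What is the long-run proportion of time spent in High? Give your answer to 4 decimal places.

Let the stationary distribution be π with π = πP and π_1 + π_2 + π_3 = 1.
π_1 = 0.4·π_1 + 0.4·π_2 + 0.25·π_3
π_2 = 0.2·π_1 + 0.4·π_2 + 0.5·π_3
Solving with the normalization constraint gives π = (0.3571, 0.3571, 0.2857).
So the stationary probability of High is 0.3571.

0.3571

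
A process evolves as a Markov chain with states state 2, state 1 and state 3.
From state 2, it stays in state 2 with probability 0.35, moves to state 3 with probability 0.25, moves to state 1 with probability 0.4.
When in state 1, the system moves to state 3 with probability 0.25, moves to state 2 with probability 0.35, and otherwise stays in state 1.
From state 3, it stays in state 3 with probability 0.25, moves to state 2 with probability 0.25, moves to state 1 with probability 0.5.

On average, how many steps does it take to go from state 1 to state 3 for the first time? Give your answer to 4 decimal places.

4.0000

Let t(s) be the expected number of steps to first reach state 3 from state s, with t(state 3) = 0. Conditioning on the first step:
t(state 2) = 1 + 0.35·t(state 2) + 0.4·t(state 1)
t(state 1) = 1 + 0.35·t(state 2) + 0.4·t(state 1)
Solving: t(state 2) = 4.0000, t(state 1) = 4.0000.
Expected steps from state 1 to state 3: 4.0000.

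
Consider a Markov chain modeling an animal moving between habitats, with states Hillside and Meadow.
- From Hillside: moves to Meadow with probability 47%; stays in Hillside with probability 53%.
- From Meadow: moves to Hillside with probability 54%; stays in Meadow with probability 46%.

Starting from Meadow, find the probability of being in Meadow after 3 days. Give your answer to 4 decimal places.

Propagate the distribution vector 3 days from Meadow.
After 0 days: (0.0000, 1.0000)
After 1 day: (0.5400, 0.4600)
After 2 days: (0.5346, 0.4654)
After 3 days: (0.5347, 0.4653)
P(in Meadow after 3 days) = 0.4653

0.4653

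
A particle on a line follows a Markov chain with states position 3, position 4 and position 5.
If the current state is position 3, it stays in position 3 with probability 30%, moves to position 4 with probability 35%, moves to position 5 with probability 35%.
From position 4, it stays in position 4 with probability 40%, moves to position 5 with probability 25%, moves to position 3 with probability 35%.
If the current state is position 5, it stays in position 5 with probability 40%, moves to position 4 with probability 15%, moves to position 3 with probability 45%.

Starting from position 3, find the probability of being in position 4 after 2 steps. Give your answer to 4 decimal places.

Sum over the intermediate state after 1 step:
P = P(position 3→position 3)·P(position 3→position 4) + P(position 3→position 4)·P(position 4→position 4) + P(position 3→position 5)·P(position 5→position 4)
  = 0.3×0.35 + 0.35×0.4 + 0.35×0.15
  = 0.1050 + 0.1400 + 0.0525 = 0.2975

0.2975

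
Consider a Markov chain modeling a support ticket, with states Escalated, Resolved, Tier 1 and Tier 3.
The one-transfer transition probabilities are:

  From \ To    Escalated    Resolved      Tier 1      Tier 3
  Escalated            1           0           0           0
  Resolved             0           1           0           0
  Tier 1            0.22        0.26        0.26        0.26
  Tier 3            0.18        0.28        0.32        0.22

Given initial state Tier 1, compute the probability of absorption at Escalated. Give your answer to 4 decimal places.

Let h(s) be the probability of absorption at Escalated starting from transient state s. Then h(Escalated) = 1 and h(Resolved) = 0. By first-step analysis:
h(Tier 1) = 0.22·1 + 0.26·0 + 0.26·h(Tier 1) + 0.26·h(Tier 3)
h(Tier 3) = 0.18·1 + 0.28·0 + 0.32·h(Tier 1) + 0.22·h(Tier 3)
Solving: h(Tier 1) = 0.4421, h(Tier 3) = 0.4121.
Starting from Tier 1, the probability is 0.4421.

0.4421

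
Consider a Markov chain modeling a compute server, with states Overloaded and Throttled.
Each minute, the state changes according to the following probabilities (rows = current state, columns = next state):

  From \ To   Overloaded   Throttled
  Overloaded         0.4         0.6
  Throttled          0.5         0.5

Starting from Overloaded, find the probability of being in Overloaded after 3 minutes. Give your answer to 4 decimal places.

0.4540

Propagate the distribution vector 3 minutes from Overloaded.
After 0 minutes: (1.0000, 0.0000)
After 1 minute: (0.4000, 0.6000)
After 2 minutes: (0.4600, 0.5400)
After 3 minutes: (0.4540, 0.5460)
P(in Overloaded after 3 minutes) = 0.4540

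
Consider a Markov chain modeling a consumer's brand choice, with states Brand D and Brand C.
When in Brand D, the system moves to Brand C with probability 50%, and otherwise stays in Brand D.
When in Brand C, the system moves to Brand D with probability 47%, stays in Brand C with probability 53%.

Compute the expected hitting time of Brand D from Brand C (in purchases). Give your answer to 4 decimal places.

2.1277

Let t(s) be the expected number of purchases to first reach Brand D from state s, with t(Brand D) = 0. Conditioning on the first purchase:
t(Brand C) = 1 + 0.53·t(Brand C)
Solving: t(Brand C) = 2.1277.
Expected purchases from Brand C to Brand D: 2.1277.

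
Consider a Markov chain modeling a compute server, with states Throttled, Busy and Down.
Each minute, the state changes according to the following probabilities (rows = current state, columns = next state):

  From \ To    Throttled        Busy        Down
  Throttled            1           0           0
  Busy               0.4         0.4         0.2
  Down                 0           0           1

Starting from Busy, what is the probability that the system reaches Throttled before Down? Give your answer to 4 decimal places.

0.6667

Let h(s) be the probability of absorption at Throttled starting from transient state s. Then h(Throttled) = 1 and h(Down) = 0. By first-step analysis:
h(Busy) = 0.4·1 + 0.4·h(Busy) + 0.2·0
Solving: h(Busy) = 0.6667.
Starting from Busy, the probability is 0.6667.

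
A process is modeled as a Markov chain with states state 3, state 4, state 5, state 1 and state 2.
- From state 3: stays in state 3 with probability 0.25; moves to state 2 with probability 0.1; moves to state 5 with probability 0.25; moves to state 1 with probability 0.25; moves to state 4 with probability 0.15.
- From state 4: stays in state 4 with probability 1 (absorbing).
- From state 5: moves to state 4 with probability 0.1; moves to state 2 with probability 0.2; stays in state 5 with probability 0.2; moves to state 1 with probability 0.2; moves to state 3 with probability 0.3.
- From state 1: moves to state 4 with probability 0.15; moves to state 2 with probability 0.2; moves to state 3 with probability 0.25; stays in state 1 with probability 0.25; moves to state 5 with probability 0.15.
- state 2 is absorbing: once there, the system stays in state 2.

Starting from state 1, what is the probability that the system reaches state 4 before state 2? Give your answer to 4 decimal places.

Let h(s) be the probability of absorption at state 4 starting from transient state s. Then h(state 4) = 1 and h(state 2) = 0. By first-step analysis:
h(state 3) = 0.25·h(state 3) + 0.15·1 + 0.25·h(state 5) + 0.25·h(state 1) + 0.1·0
h(state 5) = 0.3·h(state 3) + 0.1·1 + 0.2·h(state 5) + 0.2·h(state 1) + 0.2·0
h(state 1) = 0.25·h(state 3) + 0.15·1 + 0.15·h(state 5) + 0.25·h(state 1) + 0.2·0
Solving: h(state 3) = 0.4891, h(state 5) = 0.4202, h(state 1) = 0.4471.
Starting from state 1, the probability is 0.4471.

0.4471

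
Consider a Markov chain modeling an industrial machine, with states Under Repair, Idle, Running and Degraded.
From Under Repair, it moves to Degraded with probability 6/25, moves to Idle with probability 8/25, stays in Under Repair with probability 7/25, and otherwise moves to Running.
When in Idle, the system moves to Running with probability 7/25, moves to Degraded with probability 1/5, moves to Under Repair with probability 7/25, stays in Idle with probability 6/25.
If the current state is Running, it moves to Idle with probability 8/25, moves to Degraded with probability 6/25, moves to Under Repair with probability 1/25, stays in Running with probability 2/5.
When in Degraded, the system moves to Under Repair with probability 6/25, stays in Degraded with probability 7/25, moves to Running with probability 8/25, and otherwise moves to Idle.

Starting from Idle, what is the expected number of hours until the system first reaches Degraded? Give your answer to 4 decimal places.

4.5455

Let t(s) be the expected number of hours to first reach Degraded from state s, with t(Degraded) = 0. Conditioning on the first hour:
t(Under Repair) = 1 + 0.28·t(Under Repair) + 0.32·t(Idle) + 0.16·t(Running)
t(Idle) = 1 + 0.28·t(Under Repair) + 0.24·t(Idle) + 0.28·t(Running)
t(Running) = 1 + 0.04·t(Under Repair) + 0.32·t(Idle) + 0.4·t(Running)
Solving: t(Under Repair) = 4.3831, t(Idle) = 4.5455, t(Running) = 4.3831.
Expected hours from Idle to Degraded: 4.5455.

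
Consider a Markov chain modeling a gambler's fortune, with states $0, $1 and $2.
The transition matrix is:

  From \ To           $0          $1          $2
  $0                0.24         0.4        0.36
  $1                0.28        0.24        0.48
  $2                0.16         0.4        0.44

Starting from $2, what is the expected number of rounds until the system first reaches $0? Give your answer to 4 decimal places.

Let t(s) be the expected number of rounds to first reach $0 from state s, with t($0) = 0. Conditioning on the first round:
t($1) = 1 + 0.24·t($1) + 0.48·t($2)
t($2) = 1 + 0.4·t($1) + 0.44·t($2)
Solving: t($1) = 4.4521, t($2) = 4.9658.
Expected rounds from $2 to $0: 4.9658.

4.9658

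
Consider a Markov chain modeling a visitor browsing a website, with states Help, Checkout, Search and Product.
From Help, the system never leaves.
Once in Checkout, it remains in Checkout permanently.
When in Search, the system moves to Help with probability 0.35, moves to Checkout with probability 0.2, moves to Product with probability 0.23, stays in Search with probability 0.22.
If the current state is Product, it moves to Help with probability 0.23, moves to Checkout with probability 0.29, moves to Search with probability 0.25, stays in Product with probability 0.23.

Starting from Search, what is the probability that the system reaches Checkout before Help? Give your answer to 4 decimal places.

Let h(s) be the probability of absorption at Checkout starting from transient state s. Then h(Checkout) = 1 and h(Help) = 0. By first-step analysis:
h(Search) = 0.35·0 + 0.2·1 + 0.22·h(Search) + 0.23·h(Product)
h(Product) = 0.23·0 + 0.29·1 + 0.25·h(Search) + 0.23·h(Product)
Solving: h(Search) = 0.4064, h(Product) = 0.5086.
Starting from Search, the probability is 0.4064.

0.4064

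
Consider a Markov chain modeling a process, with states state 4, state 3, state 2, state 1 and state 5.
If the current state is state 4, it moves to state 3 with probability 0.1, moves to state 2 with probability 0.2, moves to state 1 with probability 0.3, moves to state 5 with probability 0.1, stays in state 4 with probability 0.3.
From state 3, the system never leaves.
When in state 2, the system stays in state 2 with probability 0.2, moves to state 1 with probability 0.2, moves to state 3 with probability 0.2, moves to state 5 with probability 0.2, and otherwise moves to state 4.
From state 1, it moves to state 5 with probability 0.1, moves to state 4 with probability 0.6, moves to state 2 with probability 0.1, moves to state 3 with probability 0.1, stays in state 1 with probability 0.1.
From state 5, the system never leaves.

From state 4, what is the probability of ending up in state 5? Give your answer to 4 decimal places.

Let h(s) be the probability of absorption at state 5 starting from transient state s. Then h(state 5) = 1 and h(state 3) = 0. By first-step analysis:
h(state 4) = 0.3·h(state 4) + 0.1·0 + 0.2·h(state 2) + 0.3·h(state 1) + 0.1·1
h(state 2) = 0.2·h(state 4) + 0.2·0 + 0.2·h(state 2) + 0.2·h(state 1) + 0.2·1
h(state 1) = 0.6·h(state 4) + 0.1·0 + 0.1·h(state 2) + 0.1·h(state 1) + 0.1·1
Solving: h(state 4) = 0.5000, h(state 2) = 0.5000, h(state 1) = 0.5000.
Starting from state 4, the probability is 0.5000.

0.5000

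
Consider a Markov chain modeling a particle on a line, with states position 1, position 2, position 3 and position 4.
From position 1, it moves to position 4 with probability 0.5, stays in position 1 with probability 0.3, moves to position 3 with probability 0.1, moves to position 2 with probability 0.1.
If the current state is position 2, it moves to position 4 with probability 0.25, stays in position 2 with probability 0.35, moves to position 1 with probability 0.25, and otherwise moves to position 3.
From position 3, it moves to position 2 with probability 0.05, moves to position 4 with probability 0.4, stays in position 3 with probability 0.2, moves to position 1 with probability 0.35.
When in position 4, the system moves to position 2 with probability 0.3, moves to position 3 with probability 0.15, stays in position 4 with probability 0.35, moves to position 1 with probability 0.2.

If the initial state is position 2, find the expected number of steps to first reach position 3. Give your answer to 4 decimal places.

7.2594

Let t(s) be the expected number of steps to first reach position 3 from state s, with t(position 3) = 0. Conditioning on the first step:
t(position 1) = 1 + 0.3·t(position 1) + 0.1·t(position 2) + 0.5·t(position 4)
t(position 2) = 1 + 0.25·t(position 1) + 0.35·t(position 2) + 0.25·t(position 4)
t(position 4) = 1 + 0.2·t(position 1) + 0.3·t(position 2) + 0.35·t(position 4)
Solving: t(position 1) = 7.6360, t(position 2) = 7.2594, t(position 4) = 7.2385.
Expected steps from position 2 to position 3: 7.2594.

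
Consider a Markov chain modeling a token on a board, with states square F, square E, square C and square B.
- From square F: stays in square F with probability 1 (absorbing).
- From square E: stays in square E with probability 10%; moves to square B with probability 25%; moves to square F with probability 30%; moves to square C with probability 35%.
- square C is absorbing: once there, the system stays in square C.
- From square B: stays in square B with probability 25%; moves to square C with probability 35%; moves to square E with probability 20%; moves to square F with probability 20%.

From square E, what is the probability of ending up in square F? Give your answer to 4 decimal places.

0.4400

Let h(s) be the probability of absorption at square F starting from transient state s. Then h(square F) = 1 and h(square C) = 0. By first-step analysis:
h(square E) = 0.3·1 + 0.1·h(square E) + 0.35·0 + 0.25·h(square B)
h(square B) = 0.2·1 + 0.2·h(square E) + 0.35·0 + 0.25·h(square B)
Solving: h(square E) = 0.4400, h(square B) = 0.3840.
Starting from square E, the probability is 0.4400.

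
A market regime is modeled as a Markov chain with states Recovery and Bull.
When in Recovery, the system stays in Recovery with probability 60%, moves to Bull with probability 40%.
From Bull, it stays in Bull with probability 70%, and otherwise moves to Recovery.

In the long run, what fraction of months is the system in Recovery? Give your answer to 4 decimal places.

0.4286

Let the stationary distribution be π with π = πP and π_1 + π_2 = 1.
π_1 = 0.6·π_1 + 0.3·π_2
Solving with the normalization constraint gives π = (0.4286, 0.5714).
So the stationary probability of Recovery is 0.4286.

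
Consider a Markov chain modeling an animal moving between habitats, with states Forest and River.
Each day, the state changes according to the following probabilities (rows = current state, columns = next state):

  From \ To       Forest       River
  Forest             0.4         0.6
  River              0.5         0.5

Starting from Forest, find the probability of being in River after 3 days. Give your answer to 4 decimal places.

Propagate the distribution vector 3 days from Forest.
After 0 days: (1.0000, 0.0000)
After 1 day: (0.4000, 0.6000)
After 2 days: (0.4600, 0.5400)
After 3 days: (0.4540, 0.5460)
P(in River after 3 days) = 0.5460

0.5460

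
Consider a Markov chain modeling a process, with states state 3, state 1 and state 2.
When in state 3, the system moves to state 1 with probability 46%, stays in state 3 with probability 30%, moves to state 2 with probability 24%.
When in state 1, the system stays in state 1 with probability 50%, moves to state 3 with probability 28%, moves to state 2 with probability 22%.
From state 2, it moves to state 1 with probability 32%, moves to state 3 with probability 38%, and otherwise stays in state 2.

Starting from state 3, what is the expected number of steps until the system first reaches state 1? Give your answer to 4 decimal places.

2.3571

Let t(s) be the expected number of steps to first reach state 1 from state s, with t(state 1) = 0. Conditioning on the first step:
t(state 3) = 1 + 0.3·t(state 3) + 0.24·t(state 2)
t(state 2) = 1 + 0.38·t(state 3) + 0.3·t(state 2)
Solving: t(state 3) = 2.3571, t(state 2) = 2.7081.
Expected steps from state 3 to state 1: 2.3571.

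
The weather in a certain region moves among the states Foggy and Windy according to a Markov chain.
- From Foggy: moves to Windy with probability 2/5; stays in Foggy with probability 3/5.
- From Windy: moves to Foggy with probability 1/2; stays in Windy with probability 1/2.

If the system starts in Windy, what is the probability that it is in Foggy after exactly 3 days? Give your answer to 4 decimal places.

Propagate the distribution vector 3 days from Windy.
After 0 days: (0.0000, 1.0000)
After 1 day: (0.5000, 0.5000)
After 2 days: (0.5500, 0.4500)
After 3 days: (0.5550, 0.4450)
P(in Foggy after 3 days) = 0.5550

0.5550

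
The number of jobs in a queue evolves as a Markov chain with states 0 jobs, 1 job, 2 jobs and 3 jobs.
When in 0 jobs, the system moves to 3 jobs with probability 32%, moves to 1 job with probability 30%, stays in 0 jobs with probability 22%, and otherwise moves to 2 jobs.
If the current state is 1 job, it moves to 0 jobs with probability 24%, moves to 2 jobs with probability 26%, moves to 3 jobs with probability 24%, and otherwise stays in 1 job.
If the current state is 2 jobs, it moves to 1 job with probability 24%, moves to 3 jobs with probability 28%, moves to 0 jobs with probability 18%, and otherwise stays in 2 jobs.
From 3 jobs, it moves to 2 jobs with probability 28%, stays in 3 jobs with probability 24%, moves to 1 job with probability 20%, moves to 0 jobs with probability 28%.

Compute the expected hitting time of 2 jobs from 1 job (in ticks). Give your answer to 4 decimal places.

Let t(s) be the expected number of ticks to first reach 2 jobs from state s, with t(2 jobs) = 0. Conditioning on the first tick:
t(0 jobs) = 1 + 0.22·t(0 jobs) + 0.3·t(1 job) + 0.32·t(3 jobs)
t(1 job) = 1 + 0.24·t(0 jobs) + 0.26·t(1 job) + 0.24·t(3 jobs)
t(3 jobs) = 1 + 0.28·t(0 jobs) + 0.2·t(1 job) + 0.24·t(3 jobs)
Solving: t(0 jobs) = 4.5576, t(1 job) = 4.1555, t(3 jobs) = 4.0885.
Expected ticks from 1 job to 2 jobs: 4.1555.

4.1555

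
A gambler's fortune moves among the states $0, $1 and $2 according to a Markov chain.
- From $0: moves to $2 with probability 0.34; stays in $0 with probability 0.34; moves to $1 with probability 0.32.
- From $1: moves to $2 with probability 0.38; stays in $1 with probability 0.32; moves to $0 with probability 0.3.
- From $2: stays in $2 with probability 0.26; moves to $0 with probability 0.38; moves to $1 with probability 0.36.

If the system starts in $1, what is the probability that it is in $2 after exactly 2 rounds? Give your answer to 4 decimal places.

Sum over the intermediate state after 1 round:
P = P($1→$0)·P($0→$2) + P($1→$1)·P($1→$2) + P($1→$2)·P($2→$2)
  = 0.3×0.34 + 0.32×0.38 + 0.38×0.26
  = 0.1020 + 0.1216 + 0.0988 = 0.3224

0.3224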